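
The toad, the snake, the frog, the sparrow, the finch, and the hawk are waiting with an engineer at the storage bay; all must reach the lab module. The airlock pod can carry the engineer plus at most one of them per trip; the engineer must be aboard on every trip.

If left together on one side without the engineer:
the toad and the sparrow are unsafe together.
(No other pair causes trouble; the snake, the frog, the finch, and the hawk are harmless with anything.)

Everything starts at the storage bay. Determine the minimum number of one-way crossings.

Counting alone: the engineer can take at most 1 across per trip to the lab module, so moving all 6 needs at least 6 loaded trips out, with a return between consecutive ones — at least 11 crossings.
The plan below uses exactly 11 crossings, so it is optimal:
1. Engineer goes to the lab module with the toad.  [the storage bay: the finch, the frog, the hawk, the snake, the sparrow | the lab module: the toad]
2. Engineer goes back to the storage bay alone.  [the storage bay: the finch, the frog, the hawk, the snake, the sparrow | the lab module: the toad]
3. Engineer goes to the lab module with the snake.  [the storage bay: the finch, the frog, the hawk, the sparrow | the lab module: the snake, the toad]
4. Engineer goes back to the storage bay alone.  [the storage bay: the finch, the frog, the hawk, the sparrow | the lab module: the snake, the toad]
5. Engineer goes to the lab module with the frog.  [the storage bay: the finch, the hawk, the sparrow | the lab module: the frog, the snake, the toad]
6. Engineer goes back to the storage bay alone.  [the storage bay: the finch, the hawk, the sparrow | the lab module: the frog, the snake, the toad]
7. Engineer goes to the lab module with the finch.  [the storage bay: the hawk, the sparrow | the lab module: the finch, the frog, the snake, the toad]
8. Engineer goes back to the storage bay alone.  [the storage bay: the hawk, the sparrow | the lab module: the finch, the frog, the snake, the toad]
9. Engineer goes to the lab module with the hawk.  [the storage bay: the sparrow | the lab module: the finch, the frog, the hawk, the snake, the toad]
10. Engineer goes back to the storage bay alone.  [the storage bay: the sparrow | the lab module: the finch, the frog, the hawk, the snake, the toad]
11. Engineer goes to the lab module with the sparrow.  [the storage bay: — | the lab module: the finch, the frog, the hawk, the snake, the sparrow, the toad]

11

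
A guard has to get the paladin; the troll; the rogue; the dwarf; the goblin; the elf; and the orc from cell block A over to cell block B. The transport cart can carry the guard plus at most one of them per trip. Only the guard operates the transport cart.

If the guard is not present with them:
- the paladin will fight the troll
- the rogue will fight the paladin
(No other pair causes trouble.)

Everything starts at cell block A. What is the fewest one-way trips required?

15

Counting alone: the guard can take at most 1 across per trip to cell block B, so moving all 7 needs at least 7 loaded trips out, with a return between consecutive ones — at least 13 crossings.
The safety rule pushes this higher. Following every safe sequence of crossings, the most of the 7 that can be at cell block B as the transport cart arrives there on crossing 13 is 6 — never all 7.
So no plan with fewer than 15 crossings exists, and this one achieves 15:
1. Guard goes to cell block B with the paladin.  [cell block A: the dwarf, the elf, the goblin, the orc, the rogue, the troll | cell block B: the paladin]
2. Guard goes back to cell block A alone.  [cell block A: the dwarf, the elf, the goblin, the orc, the rogue, the troll | cell block B: the paladin]
3. Guard goes to cell block B with the troll.  [cell block A: the dwarf, the elf, the goblin, the orc, the rogue | cell block B: the paladin, the troll]
4. Guard goes back to cell block A with the paladin.  [cell block A: the dwarf, the elf, the goblin, the orc, the paladin, the rogue | cell block B: the troll]
5. Guard goes to cell block B with the rogue.  [cell block A: the dwarf, the elf, the goblin, the orc, the paladin | cell block B: the rogue, the troll]
6. Guard goes back to cell block A alone.  [cell block A: the dwarf, the elf, the goblin, the orc, the paladin | cell block B: the rogue, the troll]
7. Guard goes to cell block B with the dwarf.  [cell block A: the elf, the goblin, the orc, the paladin | cell block B: the dwarf, the rogue, the troll]
8. Guard goes back to cell block A alone.  [cell block A: the elf, the goblin, the orc, the paladin | cell block B: the dwarf, the rogue, the troll]
9. Guard goes to cell block B with the goblin.  [cell block A: the elf, the orc, the paladin | cell block B: the dwarf, the goblin, the rogue, the troll]
10. Guard goes back to cell block A alone.  [cell block A: the elf, the orc, the paladin | cell block B: the dwarf, the goblin, the rogue, the troll]
11. Guard goes to cell block B with the elf.  [cell block A: the orc, the paladin | cell block B: the dwarf, the elf, the goblin, the rogue, the troll]
12. Guard goes back to cell block A alone.  [cell block A: the orc, the paladin | cell block B: the dwarf, the elf, the goblin, the rogue, the troll]
13. Guard goes to cell block B with the orc.  [cell block A: the paladin | cell block B: the dwarf, the elf, the goblin, the orc, the rogue, the troll]
14. Guard goes back to cell block A alone.  [cell block A: the paladin | cell block B: the dwarf, the elf, the goblin, the orc, the rogue, the troll]
15. Guard goes to cell block B with the paladin.  [cell block A: — | cell block B: the dwarf, the elf, the goblin, the orc, the paladin, the rogue, the troll]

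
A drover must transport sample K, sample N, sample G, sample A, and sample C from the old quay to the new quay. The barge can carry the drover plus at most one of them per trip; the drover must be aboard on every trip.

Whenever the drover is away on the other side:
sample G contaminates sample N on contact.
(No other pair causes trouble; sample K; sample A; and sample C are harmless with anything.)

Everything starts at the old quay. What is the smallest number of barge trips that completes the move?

9

Counting alone: the drover can take at most 1 across per trip to the new quay, so moving all 5 needs at least 5 loaded trips out, with a return between consecutive ones — at least 9 crossings.
The plan below uses exactly 9 crossings, so it is optimal:
1. Drover goes to the new quay with sample N.
2. Drover goes back to the old quay alone.
3. Drover goes to the new quay with sample K.
4. Drover goes back to the old quay alone.
5. Drover goes to the new quay with sample A.
6. Drover goes back to the old quay alone.
7. Drover goes to the new quay with sample C.
8. Drover goes back to the old quay alone.
9. Drover goes to the new quay with sample G.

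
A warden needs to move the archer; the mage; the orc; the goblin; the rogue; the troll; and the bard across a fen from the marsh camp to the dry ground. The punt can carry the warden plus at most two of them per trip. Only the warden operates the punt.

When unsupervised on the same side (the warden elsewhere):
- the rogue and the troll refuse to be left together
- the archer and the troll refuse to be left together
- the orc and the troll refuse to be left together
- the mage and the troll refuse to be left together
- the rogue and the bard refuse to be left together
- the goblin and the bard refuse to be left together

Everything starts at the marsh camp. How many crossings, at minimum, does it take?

9

Counting alone: the warden can take at most 2 across per trip to the dry ground, so moving all 7 needs at least 4 loaded trips out, with a return between consecutive ones — at least 7 crossings.
The safety rule pushes this higher. Following every safe sequence of crossings, the most of the 7 that can be at the dry ground as the punt arrives there on crossing 7 is 6 — never all 7.
So no plan with fewer than 9 crossings exists, and this one achieves 9:
1. Warden goes to the dry ground with the bard and the troll.
2. Warden goes back to the marsh camp alone.
3. Warden goes to the dry ground with the goblin.
4. Warden goes back to the marsh camp with the bard.
5. Warden goes to the dry ground with the archer and the rogue.
6. Warden goes back to the marsh camp with the troll.
7. Warden goes to the dry ground with the mage and the orc.
8. Warden goes back to the marsh camp alone.
9. Warden goes to the dry ground with the bard and the troll.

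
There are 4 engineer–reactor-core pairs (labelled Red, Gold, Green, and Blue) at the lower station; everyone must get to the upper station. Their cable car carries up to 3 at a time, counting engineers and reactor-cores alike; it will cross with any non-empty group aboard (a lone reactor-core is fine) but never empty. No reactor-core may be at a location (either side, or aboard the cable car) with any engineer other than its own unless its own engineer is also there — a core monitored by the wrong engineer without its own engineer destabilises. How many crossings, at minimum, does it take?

9

Counting alone: each trip to the upper station takes at most 3 across and each return brings at least 1 back, so after t trips out (and t−1 returns) at most 3t − (t−1) of the 8 are across; that first reaches 8 at t = 4, so at least 7 crossings are needed.
The safety rule pushes this higher. Following every safe sequence of crossings, the most of the 8 that can be at the upper station as the cable car arrives there on crossing 7 is 7 — never all 8.
So no plan with fewer than 9 crossings exists, and this one achieves 9:
1. engineer Red and reactor-core Red cross → the upper station.
2. engineer Red crosses ← the lower station.
3. engineer Gold, engineer Red, and reactor-core Gold cross → the upper station.
4. engineer Red and reactor-core Red cross ← the lower station.
5. engineer Blue, engineer Green, and engineer Red cross → the upper station.
6. reactor-core Gold crosses ← the lower station.
7. reactor-core Gold and reactor-core Red cross → the upper station.
8. reactor-core Red crosses ← the lower station.
9. reactor-core Blue, reactor-core Green, and reactor-core Red cross → the upper station.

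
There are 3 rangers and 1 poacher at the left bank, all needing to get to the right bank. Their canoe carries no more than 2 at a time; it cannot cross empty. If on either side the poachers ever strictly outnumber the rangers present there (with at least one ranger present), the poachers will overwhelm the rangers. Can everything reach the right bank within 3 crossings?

No

Counting alone: each trip to the right bank takes at most 2 across and each return brings at least 1 back, so after t trips out (and t−1 returns) at most 2t − (t−1) of the 4 are across; that first reaches 4 at t = 3, so at least 5 crossings are needed.
Since 3 < 5, 3 crossings cannot be enough. (The shortest complete plan in fact takes 5:)
1. 1 ranger and 1 poacher → the right bank.  (the left bank: 2R 0P; the right bank: 1R 1P)
2. 1 poacher ← the left bank.  (the left bank: 2R 1P; the right bank: 1R 0P)
3. 1 ranger and 1 poacher → the right bank.  (the left bank: 1R 0P; the right bank: 2R 1P)
4. 1 poacher ← the left bank.  (the left bank: 1R 1P; the right bank: 2R 0P)
5. 1 ranger and 1 poacher → the right bank.  (the left bank: 0R 0P; the right bank: 3R 1P)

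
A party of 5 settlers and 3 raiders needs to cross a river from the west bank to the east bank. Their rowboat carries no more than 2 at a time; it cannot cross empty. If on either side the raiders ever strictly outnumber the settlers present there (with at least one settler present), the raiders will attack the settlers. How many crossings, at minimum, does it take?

Counting alone: each trip to the east bank takes at most 2 across and each return brings at least 1 back, so after t trips out (and t−1 returns) at most 2t − (t−1) of the 8 are across; that first reaches 8 at t = 7, so at least 13 crossings are needed.
The plan below uses exactly 13 crossings, so it is optimal:
1. 2 raiders → the east bank.  (the west bank: 5S 1R; the east bank: 0S 2R)
2. 1 raider ← the west bank.  (the west bank: 5S 2R; the east bank: 0S 1R)
3. 2 raiders → the east bank.  (the west bank: 5S 0R; the east bank: 0S 3R)
4. 1 raider ← the west bank.  (the west bank: 5S 1R; the east bank: 0S 2R)
5. 2 settlers → the east bank.  (the west bank: 3S 1R; the east bank: 2S 2R)
6. 1 raider ← the west bank.  (the west bank: 3S 2R; the east bank: 2S 1R)
7. 1 settler and 1 raider → the east bank.  (the west bank: 2S 1R; the east bank: 3S 2R)
8. 1 raider ← the west bank.  (the west bank: 2S 2R; the east bank: 3S 1R)
9. 2 raiders → the east bank.  (the west bank: 2S 0R; the east bank: 3S 3R)
10. 1 raider ← the west bank.  (the west bank: 2S 1R; the east bank: 3S 2R)
11. 1 settler and 1 raider → the east bank.  (the west bank: 1S 0R; the east bank: 4S 3R)
12. 1 raider ← the west bank.  (the west bank: 1S 1R; the east bank: 4S 2R)
13. 1 settler and 1 raider → the east bank.  (the west bank: 0S 0R; the east bank: 5S 3R)

13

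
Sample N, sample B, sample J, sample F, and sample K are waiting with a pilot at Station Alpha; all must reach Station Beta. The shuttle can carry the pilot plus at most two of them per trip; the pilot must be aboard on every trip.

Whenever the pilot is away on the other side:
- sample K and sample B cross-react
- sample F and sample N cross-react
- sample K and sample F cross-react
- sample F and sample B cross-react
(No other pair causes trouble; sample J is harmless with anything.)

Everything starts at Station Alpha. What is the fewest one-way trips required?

Counting alone: the pilot can take at most 2 across per trip to Station Beta, so moving all 5 needs at least 3 loaded trips out, with a return between consecutive ones — at least 5 crossings.
The safety rule pushes this higher. Following every safe sequence of crossings, the most of the 5 that can be at Station Beta as the shuttle arrives there on crossing 5 is 4 — never all 5.
So no plan with fewer than 7 crossings exists, and this one achieves 7:
1. Pilot goes to Station Beta with sample B and sample F.  [Station Alpha: sample J, sample K, sample N | Station Beta: sample B, sample F]
2. Pilot goes back to Station Alpha with sample B.  [Station Alpha: sample B, sample J, sample K, sample N | Station Beta: sample F]
3. Pilot goes to Station Beta with sample B and sample N.  [Station Alpha: sample J, sample K | Station Beta: sample B, sample F, sample N]
4. Pilot goes back to Station Alpha with sample F.  [Station Alpha: sample F, sample J, sample K | Station Beta: sample B, sample N]
5. Pilot goes to Station Beta with sample F and sample J.  [Station Alpha: sample K | Station Beta: sample B, sample F, sample J, sample N]
6. Pilot goes back to Station Alpha with sample F.  [Station Alpha: sample F, sample K | Station Beta: sample B, sample J, sample N]
7. Pilot goes to Station Beta with sample F and sample K.  [Station Alpha: — | Station Beta: sample B, sample F, sample J, sample K, sample N]

7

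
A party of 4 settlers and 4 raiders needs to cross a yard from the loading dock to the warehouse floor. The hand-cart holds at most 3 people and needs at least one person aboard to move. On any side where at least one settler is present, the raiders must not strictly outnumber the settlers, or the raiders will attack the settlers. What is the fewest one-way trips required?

9

Counting alone: each trip to the warehouse floor takes at most 3 across and each return brings at least 1 back, so after t trips out (and t−1 returns) at most 3t − (t−1) of the 8 are across; that first reaches 8 at t = 4, so at least 7 crossings are needed.
The safety rule pushes this higher. Following every safe sequence of crossings, the most of the 8 that can be at the warehouse floor as the hand-cart arrives there on crossing 7 is 7 — never all 8.
So no plan with fewer than 9 crossings exists, and this one achieves 9:
1. 2 raiders → the warehouse floor.  (the loading dock: 4S 2R; the warehouse floor: 0S 2R)
2. 1 raider ← the loading dock.  (the loading dock: 4S 3R; the warehouse floor: 0S 1R)
3. 3 raiders → the warehouse floor.  (the loading dock: 4S 0R; the warehouse floor: 0S 4R)
4. 1 raider ← the loading dock.  (the loading dock: 4S 1R; the warehouse floor: 0S 3R)
5. 3 settlers → the warehouse floor.  (the loading dock: 1S 1R; the warehouse floor: 3S 3R)
6. 1 settler and 1 raider ← the loading dock.  (the loading dock: 2S 2R; the warehouse floor: 2S 2R)
7. 2 settlers → the warehouse floor.  (the loading dock: 0S 2R; the warehouse floor: 4S 2R)
8. 1 raider ← the loading dock.  (the loading dock: 0S 3R; the warehouse floor: 4S 1R)
9. 3 raiders → the warehouse floor.  (the loading dock: 0S 0R; the warehouse floor: 4S 4R)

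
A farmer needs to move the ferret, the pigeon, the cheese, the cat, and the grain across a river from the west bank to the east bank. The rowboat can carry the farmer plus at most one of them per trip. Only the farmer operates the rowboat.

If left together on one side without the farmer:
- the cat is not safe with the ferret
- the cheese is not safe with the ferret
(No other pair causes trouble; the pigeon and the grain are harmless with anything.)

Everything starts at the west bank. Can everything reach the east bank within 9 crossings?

Counting alone: the farmer can take at most 1 across per trip to the east bank, so moving all 5 needs at least 5 loaded trips out, with a return between consecutive ones — at least 9 crossings.
The safety rule pushes this higher. Following every safe sequence of crossings, the most of the 5 that can be at the east bank as the rowboat arrives there on crossing 9 is 4 — never all 5.
So the move cannot be finished within 9 crossings. (The shortest complete plan takes 11:)
1. Farmer goes to the east bank with the ferret.
2. Farmer goes back to the west bank alone.
3. Farmer goes to the east bank with the pigeon.
4. Farmer goes back to the west bank alone.
5. Farmer goes to the east bank with the cheese.
6. Farmer goes back to the west bank with the ferret.
7. Farmer goes to the east bank with the cat.
8. Farmer goes back to the west bank alone.
9. Farmer goes to the east bank with the grain.
10. Farmer goes back to the west bank alone.
11. Farmer goes to the east bank with the ferret.

No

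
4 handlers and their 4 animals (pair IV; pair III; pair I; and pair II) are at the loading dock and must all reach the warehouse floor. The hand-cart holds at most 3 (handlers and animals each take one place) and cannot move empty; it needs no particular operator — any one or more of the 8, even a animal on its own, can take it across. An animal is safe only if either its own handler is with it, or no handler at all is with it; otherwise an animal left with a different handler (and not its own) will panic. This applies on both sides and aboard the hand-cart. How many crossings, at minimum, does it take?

Counting alone: each trip to the warehouse floor takes at most 3 across and each return brings at least 1 back, so after t trips out (and t−1 returns) at most 3t − (t−1) of the 8 are across; that first reaches 8 at t = 4, so at least 7 crossings are needed.
The safety rule pushes this higher. Following every safe sequence of crossings, the most of the 8 that can be at the warehouse floor as the hand-cart arrives there on crossing 7 is 7 — never all 8.
So no plan with fewer than 9 crossings exists, and this one achieves 9:
1. animal IV and handler IV cross → the warehouse floor.
2. handler IV crosses ← the loading dock.
3. animal III, handler III, and handler IV cross → the warehouse floor.
4. animal IV and handler IV cross ← the loading dock.
5. handler I, handler II, and handler IV cross → the warehouse floor.
6. animal III crosses ← the loading dock.
7. animal III and animal IV cross → the warehouse floor.
8. animal IV crosses ← the loading dock.
9. animal I, animal II, and animal IV cross → the warehouse floor.

9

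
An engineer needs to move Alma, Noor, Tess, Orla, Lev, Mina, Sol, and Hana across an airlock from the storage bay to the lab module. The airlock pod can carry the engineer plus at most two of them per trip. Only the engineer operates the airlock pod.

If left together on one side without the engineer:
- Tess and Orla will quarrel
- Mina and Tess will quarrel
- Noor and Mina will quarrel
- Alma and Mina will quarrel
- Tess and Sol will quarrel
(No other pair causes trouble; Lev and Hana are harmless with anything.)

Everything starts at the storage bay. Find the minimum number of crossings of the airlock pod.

9

Counting alone: the engineer can take at most 2 across per trip to the lab module, so moving all 8 needs at least 4 loaded trips out, with a return between consecutive ones — at least 7 crossings.
The safety rule pushes this higher. Following every safe sequence of crossings, the most of the 8 that can be at the lab module as the airlock pod arrives there on crossing 7 is 7 — never all 8.
So no plan with fewer than 9 crossings exists, and this one achieves 9:
1. Engineer goes to the lab module with Mina and Tess.  [the storage bay: Alma, Hana, Lev, Noor, Orla, Sol | the lab module: Mina, Tess]
2. Engineer goes back to the storage bay with Tess.  [the storage bay: Alma, Hana, Lev, Noor, Orla, Sol, Tess | the lab module: Mina]
3. Engineer goes to the lab module with Orla and Sol.  [the storage bay: Alma, Hana, Lev, Noor, Tess | the lab module: Mina, Orla, Sol]
4. Engineer goes back to the storage bay alone.  [the storage bay: Alma, Hana, Lev, Noor, Tess | the lab module: Mina, Orla, Sol]
5. Engineer goes to the lab module with Hana and Lev.  [the storage bay: Alma, Noor, Tess | the lab module: Hana, Lev, Mina, Orla, Sol]
6. Engineer goes back to the storage bay alone.  [the storage bay: Alma, Noor, Tess | the lab module: Hana, Lev, Mina, Orla, Sol]
7. Engineer goes to the lab module with Alma and Noor.  [the storage bay: Tess | the lab module: Alma, Hana, Lev, Mina, Noor, Orla, Sol]
8. Engineer goes back to the storage bay with Mina.  [the storage bay: Mina, Tess | the lab module: Alma, Hana, Lev, Noor, Orla, Sol]
9. Engineer goes to the lab module with Mina and Tess.  [the storage bay: — | the lab module: Alma, Hana, Lev, Mina, Noor, Orla, Sol, Tess]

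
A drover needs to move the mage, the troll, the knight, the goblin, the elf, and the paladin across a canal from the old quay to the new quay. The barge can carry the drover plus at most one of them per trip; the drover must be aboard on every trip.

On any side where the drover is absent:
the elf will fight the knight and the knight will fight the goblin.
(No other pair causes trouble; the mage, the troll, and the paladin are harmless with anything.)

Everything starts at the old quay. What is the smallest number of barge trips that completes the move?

Counting alone: the drover can take at most 1 across per trip to the new quay, so moving all 6 needs at least 6 loaded trips out, with a return between consecutive ones — at least 11 crossings.
The safety rule pushes this higher. Following every safe sequence of crossings, the most of the 6 that can be at the new quay as the barge arrives there on crossing 11 is 5 — never all 6.
So no plan with fewer than 13 crossings exists, and this one achieves 13:
1. Drover goes to the new quay with the knight.  [the old quay: the elf, the goblin, the mage, the paladin, the troll | the new quay: the knight]
2. Drover goes back to the old quay alone.  [the old quay: the elf, the goblin, the mage, the paladin, the troll | the new quay: the knight]
3. Drover goes to the new quay with the mage.  [the old quay: the elf, the goblin, the paladin, the troll | the new quay: the knight, the mage]
4. Drover goes back to the old quay alone.  [the old quay: the elf, the goblin, the paladin, the troll | the new quay: the knight, the mage]
5. Drover goes to the new quay with the troll.  [the old quay: the elf, the goblin, the paladin | the new quay: the knight, the mage, the troll]
6. Drover goes back to the old quay alone.  [the old quay: the elf, the goblin, the paladin | the new quay: the knight, the mage, the troll]
7. Drover goes to the new quay with the goblin.  [the old quay: the elf, the paladin | the new quay: the goblin, the knight, the mage, the troll]
8. Drover goes back to the old quay with the knight.  [the old quay: the elf, the knight, the paladin | the new quay: the goblin, the mage, the troll]
9. Drover goes to the new quay with the elf.  [the old quay: the knight, the paladin | the new quay: the elf, the goblin, the mage, the troll]
10. Drover goes back to the old quay alone.  [the old quay: the knight, the paladin | the new quay: the elf, the goblin, the mage, the troll]
11. Drover goes to the new quay with the paladin.  [the old quay: the knight | the new quay: the elf, the goblin, the mage, the paladin, the troll]
12. Drover goes back to the old quay alone.  [the old quay: the knight | the new quay: the elf, the goblin, the mage, the paladin, the troll]
13. Drover goes to the new quay with the knight.  [the old quay: — | the new quay: the elf, the goblin, the knight, the mage, the paladin, the troll]

13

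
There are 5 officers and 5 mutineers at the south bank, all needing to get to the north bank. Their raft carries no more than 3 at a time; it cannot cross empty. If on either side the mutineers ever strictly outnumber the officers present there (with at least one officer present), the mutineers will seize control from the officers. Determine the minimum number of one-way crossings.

Counting alone: each trip to the north bank takes at most 3 across and each return brings at least 1 back, so after t trips out (and t−1 returns) at most 3t − (t−1) of the 10 are across; that first reaches 10 at t = 5, so at least 9 crossings are needed.
The safety rule pushes this higher. Following every safe sequence of crossings, the most of the 10 that can be at the north bank as the raft arrives there on crossing 9 is 9 — never all 10.
So no plan with fewer than 11 crossings exists, and this one achieves 11:
1. 2 mutineers → the north bank.  (the south bank: 5O 3M; the north bank: 0O 2M)
2. 1 mutineer ← the south bank.  (the south bank: 5O 4M; the north bank: 0O 1M)
3. 3 mutineers → the north bank.  (the south bank: 5O 1M; the north bank: 0O 4M)
4. 1 mutineer ← the south bank.  (the south bank: 5O 2M; the north bank: 0O 3M)
5. 3 officers → the north bank.  (the south bank: 2O 2M; the north bank: 3O 3M)
6. 1 officer and 1 mutineer ← the south bank.  (the south bank: 3O 3M; the north bank: 2O 2M)
7. 3 officers → the north bank.  (the south bank: 0O 3M; the north bank: 5O 2M)
8. 1 mutineer ← the south bank.  (the south bank: 0O 4M; the north bank: 5O 1M)
9. 2 mutineers → the north bank.  (the south bank: 0O 2M; the north bank: 5O 3M)
10. 1 mutineer ← the south bank.  (the south bank: 0O 3M; the north bank: 5O 2M)
11. 3 mutineers → the north bank.  (the south bank: 0O 0M; the north bank: 5O 5M)

11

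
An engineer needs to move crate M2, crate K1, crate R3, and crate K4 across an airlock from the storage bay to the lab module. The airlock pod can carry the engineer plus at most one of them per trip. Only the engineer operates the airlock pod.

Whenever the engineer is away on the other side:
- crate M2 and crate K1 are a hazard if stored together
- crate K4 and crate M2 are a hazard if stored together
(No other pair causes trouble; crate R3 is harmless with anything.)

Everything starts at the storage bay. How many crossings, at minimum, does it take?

9

Counting alone: the engineer can take at most 1 across per trip to the lab module, so moving all 4 needs at least 4 loaded trips out, with a return between consecutive ones — at least 7 crossings.
The safety rule pushes this higher. Following every safe sequence of crossings, the most of the 4 that can be at the lab module as the airlock pod arrives there on crossing 7 is 3 — never all 4.
So no plan with fewer than 9 crossings exists, and this one achieves 9:
1. Engineer goes to the lab module with crate M2.
2. Engineer goes back to the storage bay alone.
3. Engineer goes to the lab module with crate K1.
4. Engineer goes back to the storage bay with crate M2.
5. Engineer goes to the lab module with crate K4.
6. Engineer goes back to the storage bay alone.
7. Engineer goes to the lab module with crate R3.
8. Engineer goes back to the storage bay alone.
9. Engineer goes to the lab module with crate M2.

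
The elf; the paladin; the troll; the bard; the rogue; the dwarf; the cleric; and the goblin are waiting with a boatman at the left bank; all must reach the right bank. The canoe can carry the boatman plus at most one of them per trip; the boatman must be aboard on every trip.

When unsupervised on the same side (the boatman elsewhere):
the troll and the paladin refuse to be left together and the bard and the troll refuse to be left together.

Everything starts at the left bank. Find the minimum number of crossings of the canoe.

Counting alone: the boatman can take at most 1 across per trip to the right bank, so moving all 8 needs at least 8 loaded trips out, with a return between consecutive ones — at least 15 crossings.
The safety rule pushes this higher. Following every safe sequence of crossings, the most of the 8 that can be at the right bank as the canoe arrives there on crossing 15 is 7 — never all 8.
So no plan with fewer than 17 crossings exists, and this one achieves 17:
1. Boatman goes to the right bank with the troll.  [the left bank: the bard, the cleric, the dwarf, the elf, the goblin, the paladin, the rogue | the right bank: the troll]
2. Boatman goes back to the left bank alone.  [the left bank: the bard, the cleric, the dwarf, the elf, the goblin, the paladin, the rogue | the right bank: the troll]
3. Boatman goes to the right bank with the elf.  [the left bank: the bard, the cleric, the dwarf, the goblin, the paladin, the rogue | the right bank: the elf, the troll]
4. Boatman goes back to the left bank alone.  [the left bank: the bard, the cleric, the dwarf, the goblin, the paladin, the rogue | the right bank: the elf, the troll]
5. Boatman goes to the right bank with the paladin.  [the left bank: the bard, the cleric, the dwarf, the goblin, the rogue | the right bank: the elf, the paladin, the troll]
6. Boatman goes back to the left bank with the troll.  [the left bank: the bard, the cleric, the dwarf, the goblin, the rogue, the troll | the right bank: the elf, the paladin]
7. Boatman goes to the right bank with the bard.  [the left bank: the cleric, the dwarf, the goblin, the rogue, the troll | the right bank: the bard, the elf, the paladin]
8. Boatman goes back to the left bank alone.  [the left bank: the cleric, the dwarf, the goblin, the rogue, the troll | the right bank: the bard, the elf, the paladin]
9. Boatman goes to the right bank with the rogue.  [the left bank: the cleric, the dwarf, the goblin, the troll | the right bank: the bard, the elf, the paladin, the rogue]
10. Boatman goes back to the left bank alone.  [the left bank: the cleric, the dwarf, the goblin, the troll | the right bank: the bard, the elf, the paladin, the rogue]
11. Boatman goes to the right bank with the dwarf.  [the left bank: the cleric, the goblin, the troll | the right bank: the bard, the dwarf, the elf, the paladin, the rogue]
12. Boatman goes back to the left bank alone.  [the left bank: the cleric, the goblin, the troll | the right bank: the bard, the dwarf, the elf, the paladin, the rogue]
13. Boatman goes to the right bank with the cleric.  [the left bank: the goblin, the troll | the right bank: the bard, the cleric, the dwarf, the elf, the paladin, the rogue]
14. Boatman goes back to the left bank alone.  [the left bank: the goblin, the troll | the right bank: the bard, the cleric, the dwarf, the elf, the paladin, the rogue]
15. Boatman goes to the right bank with the goblin.  [the left bank: the troll | the right bank: the bard, the cleric, the dwarf, the elf, the goblin, the paladin, the rogue]
16. Boatman goes back to the left bank alone.  [the left bank: the troll | the right bank: the bard, the cleric, the dwarf, the elf, the goblin, the paladin, the rogue]
17. Boatman goes to the right bank with the troll.  [the left bank: — | the right bank: the bard, the cleric, the dwarf, the elf, the goblin, the paladin, the rogue, the troll]

17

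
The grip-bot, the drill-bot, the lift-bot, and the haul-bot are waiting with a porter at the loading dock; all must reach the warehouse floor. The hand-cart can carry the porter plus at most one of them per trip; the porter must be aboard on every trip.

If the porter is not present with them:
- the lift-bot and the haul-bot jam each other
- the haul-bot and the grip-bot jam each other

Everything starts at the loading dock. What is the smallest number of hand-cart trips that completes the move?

9

Counting alone: the porter can take at most 1 across per trip to the warehouse floor, so moving all 4 needs at least 4 loaded trips out, with a return between consecutive ones — at least 7 crossings.
The safety rule pushes this higher. Following every safe sequence of crossings, the most of the 4 that can be at the warehouse floor as the hand-cart arrives there on crossing 7 is 3 — never all 4.
So no plan with fewer than 9 crossings exists, and this one achieves 9:
1. Porter goes to the warehouse floor with the haul-bot.  [the loading dock: the drill-bot, the grip-bot, the lift-bot | the warehouse floor: the haul-bot]
2. Porter goes back to the loading dock alone.  [the loading dock: the drill-bot, the grip-bot, the lift-bot | the warehouse floor: the haul-bot]
3. Porter goes to the warehouse floor with the grip-bot.  [the loading dock: the drill-bot, the lift-bot | the warehouse floor: the grip-bot, the haul-bot]
4. Porter goes back to the loading dock with the haul-bot.  [the loading dock: the drill-bot, the haul-bot, the lift-bot | the warehouse floor: the grip-bot]
5. Porter goes to the warehouse floor with the lift-bot.  [the loading dock: the drill-bot, the haul-bot | the warehouse floor: the grip-bot, the lift-bot]
6. Porter goes back to the loading dock alone.  [the loading dock: the drill-bot, the haul-bot | the warehouse floor: the grip-bot, the lift-bot]
7. Porter goes to the warehouse floor with the drill-bot.  [the loading dock: the haul-bot | the warehouse floor: the drill-bot, the grip-bot, the lift-bot]
8. Porter goes back to the loading dock alone.  [the loading dock: the haul-bot | the warehouse floor: the drill-bot, the grip-bot, the lift-bot]
9. Porter goes to the warehouse floor with the haul-bot.  [the loading dock: — | the warehouse floor: the drill-bot, the grip-bot, the haul-bot, the lift-bot]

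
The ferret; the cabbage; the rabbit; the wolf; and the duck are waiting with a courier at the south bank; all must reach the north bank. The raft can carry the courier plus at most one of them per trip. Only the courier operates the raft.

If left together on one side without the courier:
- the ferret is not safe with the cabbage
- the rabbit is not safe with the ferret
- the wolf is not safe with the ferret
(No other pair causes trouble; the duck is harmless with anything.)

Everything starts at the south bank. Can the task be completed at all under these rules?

Following every safe sequence of crossings from the start, the most of the 5 that can be at the north bank as the raft arrives there on crossings 1, 3, 5 is 1, 2, 3 respectively; the best ever achieved is 3 of 5.
From crossing 7 on, no configuration arises that was not already reachable earlier: only 18 distinct safe configurations (who is on which side, and where the raft is) can ever be reached, none of them has everyone across, and every continuation just revisits them. So no valid plan exists.

No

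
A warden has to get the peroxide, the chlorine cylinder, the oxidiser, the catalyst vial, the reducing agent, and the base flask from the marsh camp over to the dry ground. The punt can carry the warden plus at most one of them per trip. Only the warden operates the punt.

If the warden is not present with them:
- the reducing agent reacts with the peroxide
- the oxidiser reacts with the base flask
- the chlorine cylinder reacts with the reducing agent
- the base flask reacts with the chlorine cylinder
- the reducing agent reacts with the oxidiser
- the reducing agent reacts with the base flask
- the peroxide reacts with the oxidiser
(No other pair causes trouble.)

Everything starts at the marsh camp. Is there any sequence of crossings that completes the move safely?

Whatever the first load, the items left behind include a forbidden pair without the warden. No opening move is safe, so no plan exists.

No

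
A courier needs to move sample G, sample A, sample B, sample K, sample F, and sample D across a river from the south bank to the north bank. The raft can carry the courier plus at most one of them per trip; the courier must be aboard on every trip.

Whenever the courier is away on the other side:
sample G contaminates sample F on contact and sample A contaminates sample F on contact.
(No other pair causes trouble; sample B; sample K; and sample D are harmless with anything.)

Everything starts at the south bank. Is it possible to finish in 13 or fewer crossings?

Yes

Yes — this plan uses 13 crossings (≤ 13):
1. Courier goes to the north bank with sample F.  [the south bank: sample A, sample B, sample D, sample G, sample K | the north bank: sample F]
2. Courier goes back to the south bank alone.  [the south bank: sample A, sample B, sample D, sample G, sample K | the north bank: sample F]
3. Courier goes to the north bank with sample G.  [the south bank: sample A, sample B, sample D, sample K | the north bank: sample F, sample G]
4. Courier goes back to the south bank with sample F.  [the south bank: sample A, sample B, sample D, sample F, sample K | the north bank: sample G]
5. Courier goes to the north bank with sample A.  [the south bank: sample B, sample D, sample F, sample K | the north bank: sample A, sample G]
6. Courier goes back to the south bank alone.  [the south bank: sample B, sample D, sample F, sample K | the north bank: sample A, sample G]
7. Courier goes to the north bank with sample B.  [the south bank: sample D, sample F, sample K | the north bank: sample A, sample B, sample G]
8. Courier goes back to the south bank alone.  [the south bank: sample D, sample F, sample K | the north bank: sample A, sample B, sample G]
9. Courier goes to the north bank with sample K.  [the south bank: sample D, sample F | the north bank: sample A, sample B, sample G, sample K]
10. Courier goes back to the south bank alone.  [the south bank: sample D, sample F | the north bank: sample A, sample B, sample G, sample K]
11. Courier goes to the north bank with sample D.  [the south bank: sample F | the north bank: sample A, sample B, sample D, sample G, sample K]
12. Courier goes back to the south bank alone.  [the south bank: sample F | the north bank: sample A, sample B, sample D, sample G, sample K]
13. Courier goes to the north bank with sample F.  [the south bank: — | the north bank: sample A, sample B, sample D, sample F, sample G, sample K]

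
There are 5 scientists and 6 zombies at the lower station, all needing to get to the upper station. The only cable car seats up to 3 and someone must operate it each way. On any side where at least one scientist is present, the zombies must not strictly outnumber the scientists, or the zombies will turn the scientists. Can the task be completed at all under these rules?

No

The zombies already outnumber the scientists at the lower station before anyone moves, so the starting position itself is disallowed.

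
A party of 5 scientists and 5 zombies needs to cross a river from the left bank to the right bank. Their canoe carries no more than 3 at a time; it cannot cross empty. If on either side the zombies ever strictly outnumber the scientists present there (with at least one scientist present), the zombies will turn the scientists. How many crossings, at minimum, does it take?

Counting alone: each trip to the right bank takes at most 3 across and each return brings at least 1 back, so after t trips out (and t−1 returns) at most 3t − (t−1) of the 10 are across; that first reaches 10 at t = 5, so at least 9 crossings are needed.
The safety rule pushes this higher. Following every safe sequence of crossings, the most of the 10 that can be at the right bank as the canoe arrives there on crossing 9 is 9 — never all 10.
So no plan with fewer than 11 crossings exists, and this one achieves 11:
1. 2 zombies → the right bank.  (the left bank: 5S 3Z; the right bank: 0S 2Z)
2. 1 zombie ← the left bank.  (the left bank: 5S 4Z; the right bank: 0S 1Z)
3. 3 zombies → the right bank.  (the left bank: 5S 1Z; the right bank: 0S 4Z)
4. 1 zombie ← the left bank.  (the left bank: 5S 2Z; the right bank: 0S 3Z)
5. 3 scientists → the right bank.  (the left bank: 2S 2Z; the right bank: 3S 3Z)
6. 1 scientist and 1 zombie ← the left bank.  (the left bank: 3S 3Z; the right bank: 2S 2Z)
7. 3 scientists → the right bank.  (the left bank: 0S 3Z; the right bank: 5S 2Z)
8. 1 zombie ← the left bank.  (the left bank: 0S 4Z; the right bank: 5S 1Z)
9. 2 zombies → the right bank.  (the left bank: 0S 2Z; the right bank: 5S 3Z)
10. 1 zombie ← the left bank.  (the left bank: 0S 3Z; the right bank: 5S 2Z)
11. 3 zombies → the right bank.  (the left bank: 0S 0Z; the right bank: 5S 5Z)

11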